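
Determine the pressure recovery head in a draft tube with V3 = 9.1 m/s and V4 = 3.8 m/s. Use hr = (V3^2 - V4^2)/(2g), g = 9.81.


hr = (9.1^2 - 3.8^2) / (2*9.81) = 3.4847 m


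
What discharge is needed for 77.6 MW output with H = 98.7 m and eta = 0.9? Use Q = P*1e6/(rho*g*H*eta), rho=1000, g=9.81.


Q = 77.6 * 1e6 / (1000 * 9.81 * 98.7 * 0.9) = 89.0498 m^3/s


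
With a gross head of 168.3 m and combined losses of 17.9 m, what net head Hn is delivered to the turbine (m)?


Hn = 168.3 - 17.9 = 150.4000 m


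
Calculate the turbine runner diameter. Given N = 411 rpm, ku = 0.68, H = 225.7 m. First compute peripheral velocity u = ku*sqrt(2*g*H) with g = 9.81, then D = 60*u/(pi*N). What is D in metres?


u = 0.68 * sqrt(2*9.81*225.7) = 45.2506 m/s
D = 60 * 45.2506 / (pi * 411) = 2.1027 m


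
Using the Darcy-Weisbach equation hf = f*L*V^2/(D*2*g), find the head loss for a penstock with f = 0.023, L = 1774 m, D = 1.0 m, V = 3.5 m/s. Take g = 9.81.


hf = 0.023 * 1774 * 3.5^2 / (1.0 * 2 * 9.81) = 25.4753 m


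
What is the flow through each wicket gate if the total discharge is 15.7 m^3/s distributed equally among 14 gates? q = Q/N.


q = 15.7 / 14 = 1.1214 m^3/s


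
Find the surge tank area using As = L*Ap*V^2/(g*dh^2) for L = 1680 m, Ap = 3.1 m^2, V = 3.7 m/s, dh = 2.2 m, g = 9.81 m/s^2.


As = 1680 * 3.1 * 3.7^2 / (9.81 * 2.2^2) = 1501.6200 m^2


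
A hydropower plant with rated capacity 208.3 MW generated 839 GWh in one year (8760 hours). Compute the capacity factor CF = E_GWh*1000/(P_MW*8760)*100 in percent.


CF = 839 * 1000 / (208.3 * 8760) * 100 = 45.9800 %


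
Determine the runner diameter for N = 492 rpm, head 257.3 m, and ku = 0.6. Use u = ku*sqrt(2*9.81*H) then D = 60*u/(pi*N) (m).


u = 0.6 * sqrt(2*9.81*257.3) = 42.6305 m/s
D = 60 * 42.6305 / (pi * 492) = 1.6548 m


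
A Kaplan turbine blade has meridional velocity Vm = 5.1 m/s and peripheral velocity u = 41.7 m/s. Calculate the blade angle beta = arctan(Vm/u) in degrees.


beta = arctan(5.1 / 41.7) = 6.9728 degrees


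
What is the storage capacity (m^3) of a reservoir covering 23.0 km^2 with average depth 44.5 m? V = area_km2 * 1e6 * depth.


V = 23.0 * 1e6 * 44.5 = 1.0235e+09 m^3


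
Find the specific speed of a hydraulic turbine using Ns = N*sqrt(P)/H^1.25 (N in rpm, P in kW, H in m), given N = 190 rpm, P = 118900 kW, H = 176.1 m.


Ns = 190 * 118900^0.5 / 176.1^1.25 = 102.1281


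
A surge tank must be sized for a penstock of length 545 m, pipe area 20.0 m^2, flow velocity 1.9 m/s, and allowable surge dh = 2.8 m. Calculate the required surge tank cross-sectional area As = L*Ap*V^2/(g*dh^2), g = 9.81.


As = 545 * 20.0 * 1.9^2 / (9.81 * 2.8^2) = 511.6213 m^2


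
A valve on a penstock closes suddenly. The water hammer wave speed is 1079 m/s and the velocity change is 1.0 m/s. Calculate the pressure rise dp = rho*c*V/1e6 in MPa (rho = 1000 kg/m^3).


dp = 1000 * 1079 * 1.0 / 1e6 = 1.0790 MPa


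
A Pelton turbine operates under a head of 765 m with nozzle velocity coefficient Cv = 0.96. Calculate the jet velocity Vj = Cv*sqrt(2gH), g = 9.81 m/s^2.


Vj = 0.96 * sqrt(2*9.81*765) = 117.6120 m/s


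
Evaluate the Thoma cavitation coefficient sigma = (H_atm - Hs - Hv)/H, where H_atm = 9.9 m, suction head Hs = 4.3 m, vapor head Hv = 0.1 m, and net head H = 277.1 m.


sigma = (9.9 - 4.3 - 0.1) / 277.1 = 0.0198


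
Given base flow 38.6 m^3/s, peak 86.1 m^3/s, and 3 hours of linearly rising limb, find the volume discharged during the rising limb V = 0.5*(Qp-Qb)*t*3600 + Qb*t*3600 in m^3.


V = 0.5*(86.1 - 38.6)*3*3600 + 38.6*3*3600 = 673380.0000 m^3


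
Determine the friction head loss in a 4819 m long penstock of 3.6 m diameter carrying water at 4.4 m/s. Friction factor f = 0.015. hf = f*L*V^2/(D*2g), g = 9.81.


hf = 0.015 * 4819 * 4.4^2 / (3.6 * 2 * 9.81) = 19.8131 m


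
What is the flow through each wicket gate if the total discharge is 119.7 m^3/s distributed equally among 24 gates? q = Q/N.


q = 119.7 / 24 = 4.9875 m^3/s


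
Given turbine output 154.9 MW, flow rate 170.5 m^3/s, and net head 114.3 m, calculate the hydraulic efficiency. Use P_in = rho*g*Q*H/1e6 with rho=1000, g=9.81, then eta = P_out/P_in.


P_in = 1000 * 9.81 * 170.5 * 114.3 / 1e6 = 191.1788 MW
eta = 154.9 / 191.1788 = 0.8102


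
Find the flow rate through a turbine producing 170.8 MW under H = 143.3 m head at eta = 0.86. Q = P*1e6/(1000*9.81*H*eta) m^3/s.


Q = 170.8 * 1e6 / (1000 * 9.81 * 143.3 * 0.86) = 141.2779 m^3/s


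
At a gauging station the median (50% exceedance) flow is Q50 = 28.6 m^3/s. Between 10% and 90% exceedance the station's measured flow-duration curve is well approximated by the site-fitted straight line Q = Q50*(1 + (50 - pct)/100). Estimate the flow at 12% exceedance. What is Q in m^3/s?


Q = 28.6 * (1 + (50 - 12)/100) = 39.4680 m^3/s


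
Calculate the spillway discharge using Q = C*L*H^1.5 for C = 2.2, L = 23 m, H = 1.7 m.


Q = 2.2 * 23 * 1.7^1.5 = 112.1564 m^3/s


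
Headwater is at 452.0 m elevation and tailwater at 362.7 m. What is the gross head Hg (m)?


Hg = 452.0 - 362.7 = 89.3000 m


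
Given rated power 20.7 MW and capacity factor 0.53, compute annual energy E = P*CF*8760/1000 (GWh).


E = 20.7 * 0.53 * 8760 / 1000 = 96.1060 GWh


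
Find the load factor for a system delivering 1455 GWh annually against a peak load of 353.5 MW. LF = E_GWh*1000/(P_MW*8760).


LF = 1455 * 1000 / (353.5 * 8760) = 0.4699


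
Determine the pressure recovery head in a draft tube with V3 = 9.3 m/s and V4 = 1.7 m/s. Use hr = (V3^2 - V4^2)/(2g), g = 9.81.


hr = (9.3^2 - 1.7^2) / (2*9.81) = 4.2610 m


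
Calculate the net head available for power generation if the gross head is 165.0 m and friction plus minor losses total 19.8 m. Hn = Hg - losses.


Hn = 165.0 - 19.8 = 145.2000 m


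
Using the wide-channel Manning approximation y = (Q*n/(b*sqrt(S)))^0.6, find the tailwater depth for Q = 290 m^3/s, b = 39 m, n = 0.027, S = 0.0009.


y = (290 * 0.027 / (39 * 0.0009^0.5))^0.6 = 3.1286 m


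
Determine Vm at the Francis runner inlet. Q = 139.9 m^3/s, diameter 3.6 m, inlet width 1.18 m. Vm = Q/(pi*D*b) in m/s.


Vm = 139.9 / (pi * 3.6 * 1.18) = 10.4829 m/s


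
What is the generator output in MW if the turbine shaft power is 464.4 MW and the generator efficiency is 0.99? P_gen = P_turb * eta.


P_gen = 464.4 * 0.99 = 459.7560 MW


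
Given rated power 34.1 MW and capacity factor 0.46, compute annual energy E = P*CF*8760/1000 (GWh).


E = 34.1 * 0.46 * 8760 / 1000 = 137.4094 GWh


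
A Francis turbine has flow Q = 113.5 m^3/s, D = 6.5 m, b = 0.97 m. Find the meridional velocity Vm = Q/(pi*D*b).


Vm = 113.5 / (pi * 6.5 * 0.97) = 5.7301 m/s


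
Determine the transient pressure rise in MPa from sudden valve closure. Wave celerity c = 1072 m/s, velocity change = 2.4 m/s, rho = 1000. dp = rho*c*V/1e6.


dp = 1000 * 1072 * 2.4 / 1e6 = 2.5728 MPa


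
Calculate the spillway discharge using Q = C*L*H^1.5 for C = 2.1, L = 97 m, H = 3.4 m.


Q = 2.1 * 97 * 3.4^1.5 = 1277.0544 m^3/s


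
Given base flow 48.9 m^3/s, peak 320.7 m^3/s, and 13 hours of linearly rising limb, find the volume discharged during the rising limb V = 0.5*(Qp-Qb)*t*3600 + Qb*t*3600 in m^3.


V = 0.5*(320.7 - 48.9)*13*3600 + 48.9*13*3600 = 8.6486e+06 m^3


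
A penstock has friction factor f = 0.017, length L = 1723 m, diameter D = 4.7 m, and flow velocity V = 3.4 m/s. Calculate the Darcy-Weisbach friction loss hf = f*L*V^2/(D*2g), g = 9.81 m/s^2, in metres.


hf = 0.017 * 1723 * 3.4^2 / (4.7 * 2 * 9.81) = 3.6719 m


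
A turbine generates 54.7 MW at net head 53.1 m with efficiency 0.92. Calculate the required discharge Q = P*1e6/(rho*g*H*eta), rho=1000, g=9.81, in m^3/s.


Q = 54.7 * 1e6 / (1000 * 9.81 * 53.1 * 0.92) = 114.1395 m^3/s


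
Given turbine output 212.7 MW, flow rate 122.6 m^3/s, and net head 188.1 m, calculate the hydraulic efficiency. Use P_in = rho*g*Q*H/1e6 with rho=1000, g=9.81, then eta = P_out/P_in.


P_in = 1000 * 9.81 * 122.6 * 188.1 / 1e6 = 226.2290 MW
eta = 212.7 / 226.2290 = 0.9402


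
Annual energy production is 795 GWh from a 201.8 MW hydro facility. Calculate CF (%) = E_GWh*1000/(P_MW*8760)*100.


CF = 795 * 1000 / (201.8 * 8760) * 100 = 44.9720 %


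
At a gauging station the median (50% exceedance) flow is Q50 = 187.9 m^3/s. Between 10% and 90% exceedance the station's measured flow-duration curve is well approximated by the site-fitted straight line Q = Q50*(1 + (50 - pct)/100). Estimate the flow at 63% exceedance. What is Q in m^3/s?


Q = 187.9 * (1 + (50 - 63)/100) = 163.4730 m^3/s


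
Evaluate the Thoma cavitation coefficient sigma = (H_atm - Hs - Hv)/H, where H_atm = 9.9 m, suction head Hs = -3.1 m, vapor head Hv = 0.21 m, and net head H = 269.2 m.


sigma = (9.9 - (-3.1) - 0.21) / 269.2 = 0.0475


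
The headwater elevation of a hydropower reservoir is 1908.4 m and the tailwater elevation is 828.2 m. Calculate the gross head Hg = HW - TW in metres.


Hg = 1908.4 - 828.2 = 1080.2000 m


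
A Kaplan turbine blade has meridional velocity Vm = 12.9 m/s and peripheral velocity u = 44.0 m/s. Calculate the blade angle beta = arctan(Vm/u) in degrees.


beta = arctan(12.9 / 44.0) = 16.3402 degrees


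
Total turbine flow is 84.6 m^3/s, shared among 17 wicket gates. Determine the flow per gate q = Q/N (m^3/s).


q = 84.6 / 17 = 4.9765 m^3/s


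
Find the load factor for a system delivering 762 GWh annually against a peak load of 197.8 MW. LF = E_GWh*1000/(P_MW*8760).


LF = 762 * 1000 / (197.8 * 8760) = 0.4398


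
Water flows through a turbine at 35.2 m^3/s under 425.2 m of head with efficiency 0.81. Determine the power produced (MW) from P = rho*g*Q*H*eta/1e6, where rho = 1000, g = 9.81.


P = 1000 * 9.81 * 35.2 * 425.2 * 0.81 / 1e6 = 118.9296 MW


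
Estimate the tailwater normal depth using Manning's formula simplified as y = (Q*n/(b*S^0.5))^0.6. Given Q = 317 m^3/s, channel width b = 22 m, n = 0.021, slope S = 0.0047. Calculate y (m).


y = (317 * 0.021 / (22 * 0.0047^0.5))^0.6 = 2.4372 m


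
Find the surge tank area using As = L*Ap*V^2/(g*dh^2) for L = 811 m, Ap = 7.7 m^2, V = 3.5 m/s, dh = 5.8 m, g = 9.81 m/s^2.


As = 811 * 7.7 * 3.5^2 / (9.81 * 5.8^2) = 231.8049 m^2


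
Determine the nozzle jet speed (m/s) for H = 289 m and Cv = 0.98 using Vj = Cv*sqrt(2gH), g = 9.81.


Vj = 0.98 * sqrt(2*9.81*289) = 73.7946 m/s


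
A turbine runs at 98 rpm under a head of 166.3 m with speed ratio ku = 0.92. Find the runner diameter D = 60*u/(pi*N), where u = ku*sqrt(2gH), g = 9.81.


u = 0.92 * sqrt(2*9.81*166.3) = 52.5513 m/s
D = 60 * 52.5513 / (pi * 98) = 10.2414 m


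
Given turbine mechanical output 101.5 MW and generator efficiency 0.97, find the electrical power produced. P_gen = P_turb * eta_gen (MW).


P_gen = 101.5 * 0.97 = 98.4550 MW


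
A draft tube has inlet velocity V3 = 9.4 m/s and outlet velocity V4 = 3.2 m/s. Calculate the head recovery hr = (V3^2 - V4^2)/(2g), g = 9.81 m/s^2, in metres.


hr = (9.4^2 - 3.2^2) / (2*9.81) = 3.9817 m


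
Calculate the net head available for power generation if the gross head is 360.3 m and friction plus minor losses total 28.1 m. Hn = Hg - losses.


Hn = 360.3 - 28.1 = 332.2000 m


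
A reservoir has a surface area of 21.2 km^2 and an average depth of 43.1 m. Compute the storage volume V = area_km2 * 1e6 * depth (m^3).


V = 21.2 * 1e6 * 43.1 = 9.1372e+08 m^3


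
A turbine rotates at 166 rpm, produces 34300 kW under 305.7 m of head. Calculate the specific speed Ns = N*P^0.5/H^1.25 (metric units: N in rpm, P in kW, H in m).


Ns = 166 * 34300^0.5 / 305.7^1.25 = 24.0512


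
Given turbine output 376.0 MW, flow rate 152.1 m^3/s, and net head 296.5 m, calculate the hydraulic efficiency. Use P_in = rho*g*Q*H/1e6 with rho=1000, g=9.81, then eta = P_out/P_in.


P_in = 1000 * 9.81 * 152.1 * 296.5 / 1e6 = 442.4079 MW
eta = 376.0 / 442.4079 = 0.8499


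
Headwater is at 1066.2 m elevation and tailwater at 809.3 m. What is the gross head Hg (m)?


Hg = 1066.2 - 809.3 = 256.9000 m


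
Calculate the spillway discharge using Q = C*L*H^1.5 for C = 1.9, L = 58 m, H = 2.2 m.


Q = 1.9 * 58 * 2.2^1.5 = 359.5966 m^3/s


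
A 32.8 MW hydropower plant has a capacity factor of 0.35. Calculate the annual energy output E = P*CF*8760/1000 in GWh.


E = 32.8 * 0.35 * 8760 / 1000 = 100.5648 GWh


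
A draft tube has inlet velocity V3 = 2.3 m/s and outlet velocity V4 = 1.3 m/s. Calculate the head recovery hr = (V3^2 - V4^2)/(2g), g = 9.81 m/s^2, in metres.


hr = (2.3^2 - 1.3^2) / (2*9.81) = 0.1835 m


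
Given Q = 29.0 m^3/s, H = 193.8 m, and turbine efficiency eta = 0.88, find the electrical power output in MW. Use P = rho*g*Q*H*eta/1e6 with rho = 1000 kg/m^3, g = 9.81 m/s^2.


P = 1000 * 9.81 * 29.0 * 193.8 * 0.88 / 1e6 = 48.5181 MW


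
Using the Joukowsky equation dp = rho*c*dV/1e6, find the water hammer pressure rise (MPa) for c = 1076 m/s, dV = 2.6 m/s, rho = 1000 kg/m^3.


dp = 1000 * 1076 * 2.6 / 1e6 = 2.7976 MPa


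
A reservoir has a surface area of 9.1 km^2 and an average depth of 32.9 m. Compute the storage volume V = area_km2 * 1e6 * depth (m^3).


V = 9.1 * 1e6 * 32.9 = 2.9939e+08 m^3


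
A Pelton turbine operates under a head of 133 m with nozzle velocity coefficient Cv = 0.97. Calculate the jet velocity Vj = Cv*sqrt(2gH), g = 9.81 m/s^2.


Vj = 0.97 * sqrt(2*9.81*133) = 49.5504 m/s


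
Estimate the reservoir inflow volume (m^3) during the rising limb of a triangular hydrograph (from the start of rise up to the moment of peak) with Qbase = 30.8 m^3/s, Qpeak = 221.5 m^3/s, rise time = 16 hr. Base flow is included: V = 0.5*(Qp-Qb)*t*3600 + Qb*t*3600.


V = 0.5*(221.5 - 30.8)*16*3600 + 30.8*16*3600 = 7.2662e+06 m^3


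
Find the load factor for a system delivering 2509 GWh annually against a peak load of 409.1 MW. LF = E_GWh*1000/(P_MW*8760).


LF = 2509 * 1000 / (409.1 * 8760) = 0.7001


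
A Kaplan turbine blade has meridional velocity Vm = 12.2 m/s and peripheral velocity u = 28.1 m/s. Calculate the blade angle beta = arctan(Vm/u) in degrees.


beta = arctan(12.2 / 28.1) = 23.4687 degrees


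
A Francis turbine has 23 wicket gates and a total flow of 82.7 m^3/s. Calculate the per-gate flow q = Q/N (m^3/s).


q = 82.7 / 23 = 3.5957 m^3/s


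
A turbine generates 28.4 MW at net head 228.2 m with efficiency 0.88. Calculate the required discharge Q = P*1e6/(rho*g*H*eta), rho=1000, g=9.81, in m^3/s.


Q = 28.4 * 1e6 / (1000 * 9.81 * 228.2 * 0.88) = 14.4162 m^3/s


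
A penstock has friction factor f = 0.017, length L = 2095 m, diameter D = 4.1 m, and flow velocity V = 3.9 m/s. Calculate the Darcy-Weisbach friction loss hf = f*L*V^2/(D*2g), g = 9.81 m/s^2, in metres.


hf = 0.017 * 2095 * 3.9^2 / (4.1 * 2 * 9.81) = 6.7341 m


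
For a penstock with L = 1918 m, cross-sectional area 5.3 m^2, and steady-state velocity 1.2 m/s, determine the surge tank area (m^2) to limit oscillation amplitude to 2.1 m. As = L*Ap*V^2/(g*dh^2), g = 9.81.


As = 1918 * 5.3 * 1.2^2 / (9.81 * 2.1^2) = 338.3603 m^2


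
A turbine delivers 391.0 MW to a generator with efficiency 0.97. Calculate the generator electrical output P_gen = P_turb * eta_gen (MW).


P_gen = 391.0 * 0.97 = 379.2700 MW


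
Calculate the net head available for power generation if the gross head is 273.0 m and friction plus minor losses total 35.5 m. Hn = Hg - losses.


Hn = 273.0 - 35.5 = 237.5000 m


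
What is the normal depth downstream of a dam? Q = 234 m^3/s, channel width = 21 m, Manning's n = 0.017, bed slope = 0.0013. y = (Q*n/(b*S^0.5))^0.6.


y = (234 * 0.017 / (21 * 0.0013^0.5))^0.6 = 2.7057 m


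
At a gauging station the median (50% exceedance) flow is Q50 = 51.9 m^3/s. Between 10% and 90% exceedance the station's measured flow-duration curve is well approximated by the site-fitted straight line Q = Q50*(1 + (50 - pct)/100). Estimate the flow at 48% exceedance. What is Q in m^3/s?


Q = 51.9 * (1 + (50 - 48)/100) = 52.9380 m^3/s


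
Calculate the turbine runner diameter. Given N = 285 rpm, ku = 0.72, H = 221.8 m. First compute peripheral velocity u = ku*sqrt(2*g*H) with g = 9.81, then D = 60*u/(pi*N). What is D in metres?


u = 0.72 * sqrt(2*9.81*221.8) = 47.4966 m/s
D = 60 * 47.4966 / (pi * 285) = 3.1829 m


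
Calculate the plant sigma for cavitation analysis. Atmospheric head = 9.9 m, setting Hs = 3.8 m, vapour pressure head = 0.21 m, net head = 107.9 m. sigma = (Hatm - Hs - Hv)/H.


sigma = (9.9 - 3.8 - 0.21) / 107.9 = 0.0546


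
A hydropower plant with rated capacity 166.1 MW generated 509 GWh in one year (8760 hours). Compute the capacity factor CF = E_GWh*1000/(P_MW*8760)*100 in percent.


CF = 509 * 1000 / (166.1 * 8760) * 100 = 34.9820 %


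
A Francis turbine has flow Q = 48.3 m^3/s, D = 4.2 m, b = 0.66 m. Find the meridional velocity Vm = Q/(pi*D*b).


Vm = 48.3 / (pi * 4.2 * 0.66) = 5.5463 m/s


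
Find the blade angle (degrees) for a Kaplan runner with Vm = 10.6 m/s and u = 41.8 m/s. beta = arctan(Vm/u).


beta = arctan(10.6 / 41.8) = 14.2296 degrees


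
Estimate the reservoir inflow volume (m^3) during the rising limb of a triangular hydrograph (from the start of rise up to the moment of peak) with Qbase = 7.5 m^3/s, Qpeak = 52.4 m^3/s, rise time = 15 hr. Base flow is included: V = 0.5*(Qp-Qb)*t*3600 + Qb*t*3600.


V = 0.5*(52.4 - 7.5)*15*3600 + 7.5*15*3600 = 1.6173e+06 m^3


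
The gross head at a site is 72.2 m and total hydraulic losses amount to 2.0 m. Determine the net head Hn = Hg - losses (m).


Hn = 72.2 - 2.0 = 70.2000 m


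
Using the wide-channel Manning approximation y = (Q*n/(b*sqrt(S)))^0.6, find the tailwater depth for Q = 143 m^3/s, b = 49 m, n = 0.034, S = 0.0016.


y = (143 * 0.034 / (49 * 0.0016^0.5))^0.6 = 1.7248 m


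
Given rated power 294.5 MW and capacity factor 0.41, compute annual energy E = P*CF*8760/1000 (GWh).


E = 294.5 * 0.41 * 8760 / 1000 = 1057.7262 GWh


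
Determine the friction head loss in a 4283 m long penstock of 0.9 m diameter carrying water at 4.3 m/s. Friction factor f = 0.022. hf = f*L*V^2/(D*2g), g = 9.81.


hf = 0.022 * 4283 * 4.3^2 / (0.9 * 2 * 9.81) = 98.6657 m


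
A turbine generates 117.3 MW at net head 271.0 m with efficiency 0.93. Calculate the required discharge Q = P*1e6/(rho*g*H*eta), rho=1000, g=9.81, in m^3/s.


Q = 117.3 * 1e6 / (1000 * 9.81 * 271.0 * 0.93) = 47.4435 m^3/s


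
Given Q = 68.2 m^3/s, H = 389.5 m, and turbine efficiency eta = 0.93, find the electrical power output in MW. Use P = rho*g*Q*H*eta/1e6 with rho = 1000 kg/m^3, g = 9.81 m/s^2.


P = 1000 * 9.81 * 68.2 * 389.5 * 0.93 / 1e6 = 242.3504 MW


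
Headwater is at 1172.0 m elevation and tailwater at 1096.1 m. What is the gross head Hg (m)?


Hg = 1172.0 - 1096.1 = 75.9000 m


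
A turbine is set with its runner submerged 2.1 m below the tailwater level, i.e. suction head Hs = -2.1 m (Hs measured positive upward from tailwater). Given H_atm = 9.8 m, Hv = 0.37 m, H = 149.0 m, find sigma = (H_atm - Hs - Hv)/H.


sigma = (9.8 - (-2.1) - 0.37) / 149.0 = 0.0774


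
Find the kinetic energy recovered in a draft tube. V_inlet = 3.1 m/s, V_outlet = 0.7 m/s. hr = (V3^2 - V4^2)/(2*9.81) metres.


hr = (3.1^2 - 0.7^2) / (2*9.81) = 0.4648 m


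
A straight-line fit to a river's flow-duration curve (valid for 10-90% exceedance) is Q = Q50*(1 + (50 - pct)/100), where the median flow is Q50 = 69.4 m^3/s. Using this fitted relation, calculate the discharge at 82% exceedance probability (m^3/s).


Q = 69.4 * (1 + (50 - 82)/100) = 47.1920 m^3/s


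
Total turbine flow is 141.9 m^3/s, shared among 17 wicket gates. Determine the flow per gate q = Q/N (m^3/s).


q = 141.9 / 17 = 8.3471 m^3/s


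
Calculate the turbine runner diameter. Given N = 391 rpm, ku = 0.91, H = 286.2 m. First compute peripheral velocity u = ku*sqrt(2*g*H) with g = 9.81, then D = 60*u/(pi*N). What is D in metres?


u = 0.91 * sqrt(2*9.81*286.2) = 68.1908 m/s
D = 60 * 68.1908 / (pi * 391) = 3.3308 m


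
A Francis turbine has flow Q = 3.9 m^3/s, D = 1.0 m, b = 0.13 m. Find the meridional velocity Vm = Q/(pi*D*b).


Vm = 3.9 / (pi * 1.0 * 0.13) = 9.5493 m/s


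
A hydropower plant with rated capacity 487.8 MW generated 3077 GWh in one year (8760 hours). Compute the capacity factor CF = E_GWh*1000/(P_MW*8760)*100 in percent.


CF = 3077 * 1000 / (487.8 * 8760) * 100 = 72.0081 %


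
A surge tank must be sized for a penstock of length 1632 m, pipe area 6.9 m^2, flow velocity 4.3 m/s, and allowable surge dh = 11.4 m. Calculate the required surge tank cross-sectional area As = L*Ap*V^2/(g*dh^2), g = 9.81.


As = 1632 * 6.9 * 4.3^2 / (9.81 * 11.4^2) = 163.3155 m^2


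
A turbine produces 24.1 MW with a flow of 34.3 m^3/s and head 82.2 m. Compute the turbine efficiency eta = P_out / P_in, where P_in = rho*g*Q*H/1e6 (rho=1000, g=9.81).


P_in = 1000 * 9.81 * 34.3 * 82.2 / 1e6 = 27.6589 MW
eta = 24.1 / 27.6589 = 0.8713


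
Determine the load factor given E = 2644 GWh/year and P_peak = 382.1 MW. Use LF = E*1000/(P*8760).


LF = 2644 * 1000 / (382.1 * 8760) = 0.7899


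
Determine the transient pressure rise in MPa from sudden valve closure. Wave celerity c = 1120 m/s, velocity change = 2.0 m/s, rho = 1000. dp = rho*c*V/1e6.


dp = 1000 * 1120 * 2.0 / 1e6 = 2.2400 MPa


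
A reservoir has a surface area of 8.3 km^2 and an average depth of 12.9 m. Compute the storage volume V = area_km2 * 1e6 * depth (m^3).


V = 8.3 * 1e6 * 12.9 = 1.0707e+08 m^3


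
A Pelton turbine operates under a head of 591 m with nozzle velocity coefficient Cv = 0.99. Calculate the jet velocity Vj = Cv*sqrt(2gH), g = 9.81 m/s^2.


Vj = 0.99 * sqrt(2*9.81*591) = 106.6052 m/s


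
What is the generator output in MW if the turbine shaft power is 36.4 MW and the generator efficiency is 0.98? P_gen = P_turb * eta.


P_gen = 36.4 * 0.98 = 35.6720 MW


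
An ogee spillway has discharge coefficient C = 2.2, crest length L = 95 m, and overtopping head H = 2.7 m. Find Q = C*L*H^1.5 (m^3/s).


Q = 2.2 * 95 * 2.7^1.5 = 927.2395 m^3/s


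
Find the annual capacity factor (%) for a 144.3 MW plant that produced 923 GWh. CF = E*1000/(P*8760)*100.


CF = 923 * 1000 / (144.3 * 8760) * 100 = 73.0182 %


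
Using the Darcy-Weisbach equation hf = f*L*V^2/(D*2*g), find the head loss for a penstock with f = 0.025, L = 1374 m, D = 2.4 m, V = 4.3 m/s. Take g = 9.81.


hf = 0.025 * 1374 * 4.3^2 / (2.4 * 2 * 9.81) = 13.4882 m


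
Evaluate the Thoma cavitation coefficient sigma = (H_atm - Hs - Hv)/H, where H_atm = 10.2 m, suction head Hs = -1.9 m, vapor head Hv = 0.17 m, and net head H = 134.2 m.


sigma = (10.2 - (-1.9) - 0.17) / 134.2 = 0.0889


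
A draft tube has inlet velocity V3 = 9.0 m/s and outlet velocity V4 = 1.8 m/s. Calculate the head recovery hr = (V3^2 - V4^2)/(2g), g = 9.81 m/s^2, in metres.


hr = (9.0^2 - 1.8^2) / (2*9.81) = 3.9633 m


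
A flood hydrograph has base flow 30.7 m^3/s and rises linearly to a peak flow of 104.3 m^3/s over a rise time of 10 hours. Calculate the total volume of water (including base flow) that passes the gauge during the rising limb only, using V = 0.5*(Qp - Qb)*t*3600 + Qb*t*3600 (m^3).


V = 0.5*(104.3 - 30.7)*10*3600 + 30.7*10*3600 = 2.4300e+06 m^3


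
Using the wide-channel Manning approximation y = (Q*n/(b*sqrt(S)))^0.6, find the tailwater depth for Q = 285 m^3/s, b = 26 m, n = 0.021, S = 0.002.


y = (285 * 0.021 / (26 * 0.002^0.5))^0.6 = 2.6727 m


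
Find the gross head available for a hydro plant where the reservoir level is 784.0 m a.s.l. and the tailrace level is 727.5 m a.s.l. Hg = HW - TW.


Hg = 784.0 - 727.5 = 56.5000 m


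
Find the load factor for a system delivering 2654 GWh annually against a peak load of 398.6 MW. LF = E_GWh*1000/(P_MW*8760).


LF = 2654 * 1000 / (398.6 * 8760) = 0.7601


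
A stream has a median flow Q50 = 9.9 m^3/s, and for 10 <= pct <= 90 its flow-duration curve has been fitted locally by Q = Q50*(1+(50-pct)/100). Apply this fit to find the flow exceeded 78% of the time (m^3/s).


Q = 9.9 * (1 + (50 - 78)/100) = 7.1280 m^3/s


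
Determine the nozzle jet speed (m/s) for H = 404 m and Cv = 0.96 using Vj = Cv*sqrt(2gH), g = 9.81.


Vj = 0.96 * sqrt(2*9.81*404) = 85.4695 m/s


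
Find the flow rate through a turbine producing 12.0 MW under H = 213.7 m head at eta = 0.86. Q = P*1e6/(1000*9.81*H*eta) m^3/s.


Q = 12.0 * 1e6 / (1000 * 9.81 * 213.7 * 0.86) = 6.6559 m^3/s


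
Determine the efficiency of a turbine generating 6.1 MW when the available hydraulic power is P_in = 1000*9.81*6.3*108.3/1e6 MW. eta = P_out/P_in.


P_in = 1000 * 9.81 * 6.3 * 108.3 / 1e6 = 6.6933 MW
eta = 6.1 / 6.6933 = 0.9114


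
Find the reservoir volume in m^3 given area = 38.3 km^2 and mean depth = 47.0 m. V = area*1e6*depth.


V = 38.3 * 1e6 * 47.0 = 1.8001e+09 m^3


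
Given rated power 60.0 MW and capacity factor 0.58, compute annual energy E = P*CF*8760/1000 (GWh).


E = 60.0 * 0.58 * 8760 / 1000 = 304.8480 GWh


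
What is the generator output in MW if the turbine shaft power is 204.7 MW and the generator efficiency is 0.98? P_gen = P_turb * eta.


P_gen = 204.7 * 0.98 = 200.6060 MW


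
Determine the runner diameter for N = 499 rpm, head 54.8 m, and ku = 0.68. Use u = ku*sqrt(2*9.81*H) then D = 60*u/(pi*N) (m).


u = 0.68 * sqrt(2*9.81*54.8) = 22.2971 m/s
D = 60 * 22.2971 / (pi * 499) = 0.8534 m


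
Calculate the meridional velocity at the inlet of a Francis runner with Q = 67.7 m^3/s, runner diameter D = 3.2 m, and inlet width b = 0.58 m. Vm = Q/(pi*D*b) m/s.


Vm = 67.7 / (pi * 3.2 * 0.58) = 11.6108 m/s


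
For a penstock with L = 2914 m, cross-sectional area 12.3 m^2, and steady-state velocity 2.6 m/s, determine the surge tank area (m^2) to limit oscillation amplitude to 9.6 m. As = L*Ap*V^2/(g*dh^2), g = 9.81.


As = 2914 * 12.3 * 2.6^2 / (9.81 * 9.6^2) = 267.9970 m^2


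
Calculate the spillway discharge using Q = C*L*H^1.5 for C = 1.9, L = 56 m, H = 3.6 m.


Q = 1.9 * 56 * 3.6^1.5 = 726.7673 m^3/s


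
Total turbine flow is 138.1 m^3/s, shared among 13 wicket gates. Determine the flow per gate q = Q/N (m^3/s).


q = 138.1 / 13 = 10.6231 m^3/s


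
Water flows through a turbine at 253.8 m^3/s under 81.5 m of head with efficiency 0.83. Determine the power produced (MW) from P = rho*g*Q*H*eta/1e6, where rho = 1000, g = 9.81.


P = 1000 * 9.81 * 253.8 * 81.5 * 0.83 / 1e6 = 168.4210 MW


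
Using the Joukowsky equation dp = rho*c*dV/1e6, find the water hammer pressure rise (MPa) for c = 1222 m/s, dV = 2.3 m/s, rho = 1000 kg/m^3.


dp = 1000 * 1222 * 2.3 / 1e6 = 2.8106 MPa


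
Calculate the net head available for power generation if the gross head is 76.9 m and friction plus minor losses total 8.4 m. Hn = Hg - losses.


Hn = 76.9 - 8.4 = 68.5000 m


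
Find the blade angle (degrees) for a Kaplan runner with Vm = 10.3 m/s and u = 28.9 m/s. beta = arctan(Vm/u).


beta = arctan(10.3 / 28.9) = 19.6161 degrees


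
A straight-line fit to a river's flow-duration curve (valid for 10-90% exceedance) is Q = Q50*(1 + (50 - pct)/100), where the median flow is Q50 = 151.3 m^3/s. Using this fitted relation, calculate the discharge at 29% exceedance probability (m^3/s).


Q = 151.3 * (1 + (50 - 29)/100) = 183.0730 m^3/s


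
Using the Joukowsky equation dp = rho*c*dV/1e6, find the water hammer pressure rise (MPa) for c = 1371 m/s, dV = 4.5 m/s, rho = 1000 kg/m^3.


dp = 1000 * 1371 * 4.5 / 1e6 = 6.1695 MPa


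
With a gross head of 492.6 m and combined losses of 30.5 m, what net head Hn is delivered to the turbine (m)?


Hn = 492.6 - 30.5 = 462.1000 m


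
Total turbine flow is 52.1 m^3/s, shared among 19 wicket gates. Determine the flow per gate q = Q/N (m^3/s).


q = 52.1 / 19 = 2.7421 m^3/s


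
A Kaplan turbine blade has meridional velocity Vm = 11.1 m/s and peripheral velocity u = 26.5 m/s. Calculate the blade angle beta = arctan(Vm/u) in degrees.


beta = arctan(11.1 / 26.5) = 22.7272 degrees


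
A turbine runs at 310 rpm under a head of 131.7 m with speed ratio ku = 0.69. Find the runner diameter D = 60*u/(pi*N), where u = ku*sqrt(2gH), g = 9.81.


u = 0.69 * sqrt(2*9.81*131.7) = 35.0745 m/s
D = 60 * 35.0745 / (pi * 310) = 2.1609 m


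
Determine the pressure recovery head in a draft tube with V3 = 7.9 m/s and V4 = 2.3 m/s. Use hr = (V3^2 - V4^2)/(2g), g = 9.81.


hr = (7.9^2 - 2.3^2) / (2*9.81) = 2.9113 m


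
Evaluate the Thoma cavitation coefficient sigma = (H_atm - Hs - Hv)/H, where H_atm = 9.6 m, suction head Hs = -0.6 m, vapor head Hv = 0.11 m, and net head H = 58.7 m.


sigma = (9.6 - (-0.6) - 0.11) / 58.7 = 0.1719


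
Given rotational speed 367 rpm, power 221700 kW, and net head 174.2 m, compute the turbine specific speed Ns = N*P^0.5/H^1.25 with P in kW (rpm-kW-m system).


Ns = 367 * 221700^0.5 / 174.2^1.25 = 273.0478


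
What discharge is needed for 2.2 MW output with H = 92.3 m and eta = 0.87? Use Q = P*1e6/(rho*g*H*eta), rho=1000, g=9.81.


Q = 2.2 * 1e6 / (1000 * 9.81 * 92.3 * 0.87) = 2.7928 m^3/s


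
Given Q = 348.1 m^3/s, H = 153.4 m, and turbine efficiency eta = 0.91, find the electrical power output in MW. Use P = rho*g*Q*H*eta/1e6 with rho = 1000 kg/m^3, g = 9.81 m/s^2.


P = 1000 * 9.81 * 348.1 * 153.4 * 0.91 / 1e6 = 476.6941 MW


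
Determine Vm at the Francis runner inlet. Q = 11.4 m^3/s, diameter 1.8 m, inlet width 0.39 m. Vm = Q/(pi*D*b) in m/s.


Vm = 11.4 / (pi * 1.8 * 0.39) = 5.1691 m/s


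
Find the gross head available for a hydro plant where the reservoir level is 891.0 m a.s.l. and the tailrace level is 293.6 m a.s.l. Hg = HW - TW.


Hg = 891.0 - 293.6 = 597.4000 m


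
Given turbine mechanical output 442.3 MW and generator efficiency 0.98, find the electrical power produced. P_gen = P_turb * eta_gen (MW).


P_gen = 442.3 * 0.98 = 433.4540 MW


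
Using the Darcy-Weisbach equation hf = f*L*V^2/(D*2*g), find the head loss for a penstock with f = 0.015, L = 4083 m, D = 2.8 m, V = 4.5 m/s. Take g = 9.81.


hf = 0.015 * 4083 * 4.5^2 / (2.8 * 2 * 9.81) = 22.5756 m


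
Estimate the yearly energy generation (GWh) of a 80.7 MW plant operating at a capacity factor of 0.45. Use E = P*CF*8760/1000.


E = 80.7 * 0.45 * 8760 / 1000 = 318.1194 GWh


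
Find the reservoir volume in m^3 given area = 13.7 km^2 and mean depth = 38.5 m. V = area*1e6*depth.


V = 13.7 * 1e6 * 38.5 = 5.2745e+08 m^3


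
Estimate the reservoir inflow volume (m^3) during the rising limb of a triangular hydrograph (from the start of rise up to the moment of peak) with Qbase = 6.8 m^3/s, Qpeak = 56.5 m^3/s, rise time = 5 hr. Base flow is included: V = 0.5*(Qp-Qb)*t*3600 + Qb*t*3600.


V = 0.5*(56.5 - 6.8)*5*3600 + 6.8*5*3600 = 569700.0000 m^3


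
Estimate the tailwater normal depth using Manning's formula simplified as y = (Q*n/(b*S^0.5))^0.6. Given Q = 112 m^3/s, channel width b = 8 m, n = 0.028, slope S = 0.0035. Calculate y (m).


y = (112 * 0.028 / (8 * 0.0035^0.5))^0.6 = 3.1099 m


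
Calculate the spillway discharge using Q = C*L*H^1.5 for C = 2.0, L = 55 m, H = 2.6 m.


Q = 2.0 * 55 * 2.6^1.5 = 461.1611 m^3/s


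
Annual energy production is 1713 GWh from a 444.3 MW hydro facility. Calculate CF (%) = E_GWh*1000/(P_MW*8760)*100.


CF = 1713 * 1000 / (444.3 * 8760) * 100 = 44.0126 %


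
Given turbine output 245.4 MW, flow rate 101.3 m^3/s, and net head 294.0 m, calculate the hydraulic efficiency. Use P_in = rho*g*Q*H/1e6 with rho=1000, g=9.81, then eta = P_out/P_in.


P_in = 1000 * 9.81 * 101.3 * 294.0 / 1e6 = 292.1634 MW
eta = 245.4 / 292.1634 = 0.8399


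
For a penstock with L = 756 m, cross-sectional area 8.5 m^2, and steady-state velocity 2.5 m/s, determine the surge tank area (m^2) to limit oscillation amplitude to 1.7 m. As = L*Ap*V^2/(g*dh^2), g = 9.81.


As = 756 * 8.5 * 2.5^2 / (9.81 * 1.7^2) = 1416.6217 m^2


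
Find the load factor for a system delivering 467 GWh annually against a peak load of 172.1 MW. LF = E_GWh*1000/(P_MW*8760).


LF = 467 * 1000 / (172.1 * 8760) = 0.3098


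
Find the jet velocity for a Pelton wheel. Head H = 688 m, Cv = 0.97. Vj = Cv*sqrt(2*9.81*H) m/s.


Vj = 0.97 * sqrt(2*9.81*688) = 112.6978 m/s


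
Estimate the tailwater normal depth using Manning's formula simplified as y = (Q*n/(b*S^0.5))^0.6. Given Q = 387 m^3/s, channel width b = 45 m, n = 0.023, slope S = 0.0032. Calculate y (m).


y = (387 * 0.023 / (45 * 0.0032^0.5))^0.6 = 2.1193 m


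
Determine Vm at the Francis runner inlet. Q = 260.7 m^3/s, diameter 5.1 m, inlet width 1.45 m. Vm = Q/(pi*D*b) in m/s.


Vm = 260.7 / (pi * 5.1 * 1.45) = 11.2216 m/s


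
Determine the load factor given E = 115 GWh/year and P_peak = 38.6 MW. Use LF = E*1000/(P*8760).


LF = 115 * 1000 / (38.6 * 8760) = 0.3401


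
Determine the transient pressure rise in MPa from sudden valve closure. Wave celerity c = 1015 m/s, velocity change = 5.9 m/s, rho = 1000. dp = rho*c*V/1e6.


dp = 1000 * 1015 * 5.9 / 1e6 = 5.9885 MPa


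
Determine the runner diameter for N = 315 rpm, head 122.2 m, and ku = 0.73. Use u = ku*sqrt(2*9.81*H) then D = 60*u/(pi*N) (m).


u = 0.73 * sqrt(2*9.81*122.2) = 35.7444 m/s
D = 60 * 35.7444 / (pi * 315) = 2.1672 m


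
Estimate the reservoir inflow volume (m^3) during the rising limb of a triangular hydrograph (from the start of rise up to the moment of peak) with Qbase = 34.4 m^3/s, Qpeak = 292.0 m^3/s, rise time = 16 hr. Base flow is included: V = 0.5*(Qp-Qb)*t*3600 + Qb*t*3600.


V = 0.5*(292.0 - 34.4)*16*3600 + 34.4*16*3600 = 9.4003e+06 m^3


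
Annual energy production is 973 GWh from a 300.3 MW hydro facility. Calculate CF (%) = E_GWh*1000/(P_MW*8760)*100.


CF = 973 * 1000 / (300.3 * 8760) * 100 = 36.9874 %


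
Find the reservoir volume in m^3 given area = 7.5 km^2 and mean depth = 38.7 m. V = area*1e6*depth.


V = 7.5 * 1e6 * 38.7 = 2.9025e+08 m^3


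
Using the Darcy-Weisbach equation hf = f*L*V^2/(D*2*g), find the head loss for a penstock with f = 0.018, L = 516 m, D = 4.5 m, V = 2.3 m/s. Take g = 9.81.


hf = 0.018 * 516 * 2.3^2 / (4.5 * 2 * 9.81) = 0.5565 m


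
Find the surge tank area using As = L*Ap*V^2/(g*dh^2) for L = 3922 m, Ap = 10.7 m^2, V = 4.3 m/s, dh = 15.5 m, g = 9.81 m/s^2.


As = 3922 * 10.7 * 4.3^2 / (9.81 * 15.5^2) = 329.2273 m^2


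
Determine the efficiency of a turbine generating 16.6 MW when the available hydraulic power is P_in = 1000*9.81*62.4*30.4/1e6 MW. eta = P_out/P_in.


P_in = 1000 * 9.81 * 62.4 * 30.4 / 1e6 = 18.6092 MW
eta = 16.6 / 18.6092 = 0.8920


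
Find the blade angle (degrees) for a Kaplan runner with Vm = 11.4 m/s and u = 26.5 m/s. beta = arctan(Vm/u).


beta = arctan(11.4 / 26.5) = 23.2768 degrees


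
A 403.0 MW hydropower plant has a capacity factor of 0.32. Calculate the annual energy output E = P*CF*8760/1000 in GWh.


E = 403.0 * 0.32 * 8760 / 1000 = 1129.6896 GWh


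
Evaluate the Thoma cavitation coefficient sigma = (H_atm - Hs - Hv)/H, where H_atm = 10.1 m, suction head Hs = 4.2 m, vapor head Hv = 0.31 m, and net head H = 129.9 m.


sigma = (10.1 - 4.2 - 0.31) / 129.9 = 0.0430


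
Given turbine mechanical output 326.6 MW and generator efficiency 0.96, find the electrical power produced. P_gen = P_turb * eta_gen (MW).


P_gen = 326.6 * 0.96 = 313.5360 MW


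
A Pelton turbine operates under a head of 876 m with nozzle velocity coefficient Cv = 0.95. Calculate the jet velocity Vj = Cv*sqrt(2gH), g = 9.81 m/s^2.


Vj = 0.95 * sqrt(2*9.81*876) = 124.5447 m/s


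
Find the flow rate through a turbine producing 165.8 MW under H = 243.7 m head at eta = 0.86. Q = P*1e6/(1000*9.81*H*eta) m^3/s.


Q = 165.8 * 1e6 / (1000 * 9.81 * 243.7 * 0.86) = 80.6420 m^3/s


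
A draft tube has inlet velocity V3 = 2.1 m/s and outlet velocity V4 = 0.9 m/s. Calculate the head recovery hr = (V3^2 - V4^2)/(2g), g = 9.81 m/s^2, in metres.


hr = (2.1^2 - 0.9^2) / (2*9.81) = 0.1835 m


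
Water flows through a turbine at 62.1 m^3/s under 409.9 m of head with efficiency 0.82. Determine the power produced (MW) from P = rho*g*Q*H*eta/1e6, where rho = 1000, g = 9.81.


P = 1000 * 9.81 * 62.1 * 409.9 * 0.82 / 1e6 = 204.7634 MW


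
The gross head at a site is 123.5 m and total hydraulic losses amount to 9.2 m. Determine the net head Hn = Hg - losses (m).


Hn = 123.5 - 9.2 = 114.3000 m


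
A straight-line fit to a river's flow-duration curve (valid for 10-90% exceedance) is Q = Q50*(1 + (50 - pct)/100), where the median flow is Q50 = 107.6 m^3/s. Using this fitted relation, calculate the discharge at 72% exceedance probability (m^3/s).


Q = 107.6 * (1 + (50 - 72)/100) = 83.9280 m^3/s


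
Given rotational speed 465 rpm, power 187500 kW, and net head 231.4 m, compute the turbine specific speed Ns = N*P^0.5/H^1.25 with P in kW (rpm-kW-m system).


Ns = 465 * 187500^0.5 / 231.4^1.25 = 223.0999


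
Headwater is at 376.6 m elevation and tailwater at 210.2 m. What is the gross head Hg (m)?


Hg = 376.6 - 210.2 = 166.4000 m


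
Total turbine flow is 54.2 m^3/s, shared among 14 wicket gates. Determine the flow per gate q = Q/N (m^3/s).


q = 54.2 / 14 = 3.8714 m^3/s


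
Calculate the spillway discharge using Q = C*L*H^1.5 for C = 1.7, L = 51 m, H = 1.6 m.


Q = 1.7 * 51 * 1.6^1.5 = 175.4685 m^3/s


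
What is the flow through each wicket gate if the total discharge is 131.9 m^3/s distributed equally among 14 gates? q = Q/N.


q = 131.9 / 14 = 9.4214 m^3/s


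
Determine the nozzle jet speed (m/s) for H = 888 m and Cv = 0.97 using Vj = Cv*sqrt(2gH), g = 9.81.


Vj = 0.97 * sqrt(2*9.81*888) = 128.0347 m/s


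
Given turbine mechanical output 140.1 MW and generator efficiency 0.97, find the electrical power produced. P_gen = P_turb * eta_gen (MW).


P_gen = 140.1 * 0.97 = 135.8970 MW


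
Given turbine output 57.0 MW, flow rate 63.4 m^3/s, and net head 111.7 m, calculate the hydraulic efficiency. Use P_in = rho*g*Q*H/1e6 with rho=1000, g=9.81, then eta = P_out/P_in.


P_in = 1000 * 9.81 * 63.4 * 111.7 / 1e6 = 69.4723 MW
eta = 57.0 / 69.4723 = 0.8205


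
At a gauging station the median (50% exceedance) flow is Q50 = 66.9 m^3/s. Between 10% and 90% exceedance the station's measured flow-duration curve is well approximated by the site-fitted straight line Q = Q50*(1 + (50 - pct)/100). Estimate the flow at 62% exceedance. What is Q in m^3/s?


Q = 66.9 * (1 + (50 - 62)/100) = 58.8720 m^3/s


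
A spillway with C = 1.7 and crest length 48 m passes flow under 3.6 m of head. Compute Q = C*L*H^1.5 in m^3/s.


Q = 1.7 * 48 * 3.6^1.5 = 557.3704 m^3/s


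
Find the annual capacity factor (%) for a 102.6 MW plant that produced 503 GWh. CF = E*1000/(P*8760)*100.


CF = 503 * 1000 / (102.6 * 8760) * 100 = 55.9650 %


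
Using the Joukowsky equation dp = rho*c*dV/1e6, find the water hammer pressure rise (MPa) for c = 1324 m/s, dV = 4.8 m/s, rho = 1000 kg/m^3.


dp = 1000 * 1324 * 4.8 / 1e6 = 6.3552 MPa


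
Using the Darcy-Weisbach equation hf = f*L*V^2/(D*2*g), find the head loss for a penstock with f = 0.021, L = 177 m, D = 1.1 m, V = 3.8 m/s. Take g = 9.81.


hf = 0.021 * 177 * 3.8^2 / (1.1 * 2 * 9.81) = 2.4870 m


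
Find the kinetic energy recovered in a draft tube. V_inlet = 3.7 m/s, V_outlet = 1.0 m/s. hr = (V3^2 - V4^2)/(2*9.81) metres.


hr = (3.7^2 - 1.0^2) / (2*9.81) = 0.6468 m
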